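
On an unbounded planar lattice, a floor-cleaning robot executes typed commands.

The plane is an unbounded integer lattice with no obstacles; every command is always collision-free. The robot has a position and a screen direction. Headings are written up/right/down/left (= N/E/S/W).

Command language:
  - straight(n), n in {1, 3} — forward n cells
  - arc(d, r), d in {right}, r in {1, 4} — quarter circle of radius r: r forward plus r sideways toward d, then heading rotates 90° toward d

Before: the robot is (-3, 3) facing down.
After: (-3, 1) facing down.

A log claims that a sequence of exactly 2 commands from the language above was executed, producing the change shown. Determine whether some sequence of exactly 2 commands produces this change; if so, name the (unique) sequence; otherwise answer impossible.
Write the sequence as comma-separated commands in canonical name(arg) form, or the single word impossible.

straight(1), straight(1)

key: still facing S at the end — nothing in the sequence rotates
start: (-3, 3) facing down
1. straight(1) → (-3, 2) facing down
2. straight(1) → (-3, 1) facing down
uniquely the one of 16 2-step routes that fits.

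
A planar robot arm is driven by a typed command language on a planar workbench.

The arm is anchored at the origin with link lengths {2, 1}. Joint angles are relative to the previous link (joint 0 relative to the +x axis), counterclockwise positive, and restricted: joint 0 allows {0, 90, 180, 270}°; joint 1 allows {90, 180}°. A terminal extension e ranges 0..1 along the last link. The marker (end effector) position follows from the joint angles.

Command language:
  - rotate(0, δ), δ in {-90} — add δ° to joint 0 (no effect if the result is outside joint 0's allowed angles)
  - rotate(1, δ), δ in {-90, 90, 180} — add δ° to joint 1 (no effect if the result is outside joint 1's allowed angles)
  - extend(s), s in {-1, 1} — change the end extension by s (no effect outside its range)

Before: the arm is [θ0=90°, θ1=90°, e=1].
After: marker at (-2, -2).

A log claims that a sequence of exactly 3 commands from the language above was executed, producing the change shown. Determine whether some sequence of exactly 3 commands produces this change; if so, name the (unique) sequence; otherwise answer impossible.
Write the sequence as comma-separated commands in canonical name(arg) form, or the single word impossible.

rotate(0, -90), rotate(0, -90), rotate(0, -90)

initial: [θ0=90°, θ1=90°, e=1]
[1] after rotate(0, -90): [θ0=0°, θ1=90°, e=1]
[2] after rotate(0, -90): [θ0=270°, θ1=90°, e=1]
[3] after rotate(0, -90): [θ0=180°, θ1=90°, e=1]
all 216 alternatives checked — unique.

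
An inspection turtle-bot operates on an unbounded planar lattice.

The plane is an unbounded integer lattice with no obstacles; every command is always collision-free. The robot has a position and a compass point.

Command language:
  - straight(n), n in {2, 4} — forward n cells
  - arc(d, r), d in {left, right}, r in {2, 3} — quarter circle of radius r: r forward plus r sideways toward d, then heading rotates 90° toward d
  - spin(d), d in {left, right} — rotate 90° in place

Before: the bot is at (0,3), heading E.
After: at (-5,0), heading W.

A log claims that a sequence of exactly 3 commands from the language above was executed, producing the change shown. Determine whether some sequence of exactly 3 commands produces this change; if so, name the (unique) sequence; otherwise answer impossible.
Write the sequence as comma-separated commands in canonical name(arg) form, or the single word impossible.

spin(right), arc(right, 3), straight(2)

key: cell and facing (now W) both changed — the 3 commands mix motion and turning
begin: at (0,3), heading E
t=1 spin(right) ⇒ at (0,3), heading S
t=2 arc(right, 3) ⇒ at (-3,0), heading W
t=3 straight(2) ⇒ at (-5,0), heading W
uniquely the one of 512 3-step routes that fits.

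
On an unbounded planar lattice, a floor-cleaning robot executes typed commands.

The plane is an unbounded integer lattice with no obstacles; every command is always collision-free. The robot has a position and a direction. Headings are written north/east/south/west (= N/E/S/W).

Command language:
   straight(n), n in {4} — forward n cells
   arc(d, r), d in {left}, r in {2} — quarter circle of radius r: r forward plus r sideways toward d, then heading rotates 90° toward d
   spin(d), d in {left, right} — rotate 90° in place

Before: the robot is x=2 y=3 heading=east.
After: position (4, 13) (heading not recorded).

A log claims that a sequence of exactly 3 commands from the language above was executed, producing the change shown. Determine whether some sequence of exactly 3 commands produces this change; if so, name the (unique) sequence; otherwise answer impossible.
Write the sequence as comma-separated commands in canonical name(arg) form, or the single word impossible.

arc(left, 2), straight(4), straight(4)

key: running straight(4) before arc(left, 2) would end elsewhere — order is forced
t0: x=2 y=3 heading=east
t=1 arc(left, 2) ⇒ x=4 y=5 heading=north
t=2 straight(4) ⇒ x=4 y=9 heading=north
t=3 straight(4) ⇒ x=4 y=13 heading=north
no rival 3-sequence matches.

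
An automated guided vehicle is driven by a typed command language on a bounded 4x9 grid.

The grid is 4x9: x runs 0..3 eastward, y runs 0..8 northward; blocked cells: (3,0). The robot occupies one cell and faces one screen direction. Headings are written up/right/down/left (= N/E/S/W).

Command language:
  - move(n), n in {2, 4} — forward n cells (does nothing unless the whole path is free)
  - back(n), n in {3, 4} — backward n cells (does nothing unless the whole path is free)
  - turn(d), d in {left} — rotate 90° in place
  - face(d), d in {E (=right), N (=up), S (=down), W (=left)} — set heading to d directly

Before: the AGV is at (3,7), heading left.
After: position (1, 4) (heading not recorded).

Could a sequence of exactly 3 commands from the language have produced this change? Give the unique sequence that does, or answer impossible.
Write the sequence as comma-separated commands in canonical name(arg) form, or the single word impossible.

move(2), face(N), back(3)

key: running back(3) before move(2) would end elsewhere — order is forced
from: at (3,7), heading left
[1] after move(2): at (1,7), heading left
[2] after face(N): at (1,7), heading up
[3] after back(3): at (1,4), heading up
no rival 3-sequence matches.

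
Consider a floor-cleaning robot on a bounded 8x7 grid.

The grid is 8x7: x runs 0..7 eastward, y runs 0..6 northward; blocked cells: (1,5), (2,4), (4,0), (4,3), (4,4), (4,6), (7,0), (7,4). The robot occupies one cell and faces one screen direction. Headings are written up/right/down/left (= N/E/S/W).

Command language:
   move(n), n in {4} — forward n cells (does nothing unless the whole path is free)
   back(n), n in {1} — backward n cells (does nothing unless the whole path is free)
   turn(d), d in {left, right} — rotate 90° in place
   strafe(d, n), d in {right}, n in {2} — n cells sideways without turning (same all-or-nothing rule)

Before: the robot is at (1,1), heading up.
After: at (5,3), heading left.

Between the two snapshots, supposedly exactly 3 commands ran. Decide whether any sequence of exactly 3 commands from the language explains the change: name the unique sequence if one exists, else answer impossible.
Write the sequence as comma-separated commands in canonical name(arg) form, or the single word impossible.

no 3-step route produces this change.

impossible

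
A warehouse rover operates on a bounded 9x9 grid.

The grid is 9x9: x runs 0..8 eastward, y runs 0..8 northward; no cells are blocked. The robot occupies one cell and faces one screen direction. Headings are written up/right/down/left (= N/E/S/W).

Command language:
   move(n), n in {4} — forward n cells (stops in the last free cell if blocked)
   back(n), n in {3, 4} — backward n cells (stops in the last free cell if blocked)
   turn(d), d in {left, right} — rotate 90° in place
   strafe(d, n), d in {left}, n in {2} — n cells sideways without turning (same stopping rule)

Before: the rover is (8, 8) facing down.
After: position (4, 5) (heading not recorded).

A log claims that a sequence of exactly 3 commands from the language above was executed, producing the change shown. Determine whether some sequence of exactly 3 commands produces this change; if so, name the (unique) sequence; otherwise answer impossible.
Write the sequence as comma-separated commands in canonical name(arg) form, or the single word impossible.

checked all 3-command options: none fits.

impossible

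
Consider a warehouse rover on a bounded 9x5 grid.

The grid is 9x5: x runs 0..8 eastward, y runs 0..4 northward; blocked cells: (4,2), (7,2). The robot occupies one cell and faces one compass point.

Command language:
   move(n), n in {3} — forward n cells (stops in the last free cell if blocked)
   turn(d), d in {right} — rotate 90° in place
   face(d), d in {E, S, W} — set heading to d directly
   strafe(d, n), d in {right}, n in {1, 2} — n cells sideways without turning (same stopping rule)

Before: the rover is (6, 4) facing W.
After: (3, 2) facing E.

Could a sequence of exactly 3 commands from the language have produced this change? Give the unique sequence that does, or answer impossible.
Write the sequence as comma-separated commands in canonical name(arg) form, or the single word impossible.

move(3), face(E), strafe(right, 2)

key: running strafe(right, 2) before move(3) would end elsewhere — order is forced
start: (6, 4) facing W
1. move(3) → (3, 4) facing W
2. face(E) → (3, 4) facing E
3. strafe(right, 2) → (3, 2) facing E
all 343 alternatives checked — unique.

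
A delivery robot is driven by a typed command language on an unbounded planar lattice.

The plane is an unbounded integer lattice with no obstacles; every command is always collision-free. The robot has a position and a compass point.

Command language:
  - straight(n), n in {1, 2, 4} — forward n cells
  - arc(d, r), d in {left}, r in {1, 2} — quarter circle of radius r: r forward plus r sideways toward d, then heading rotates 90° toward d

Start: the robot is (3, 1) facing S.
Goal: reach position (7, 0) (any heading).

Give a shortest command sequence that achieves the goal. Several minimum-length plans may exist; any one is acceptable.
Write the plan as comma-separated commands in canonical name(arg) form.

arc(left, 1), straight(2), straight(1)

t0: (3, 1) facing S
step 1 (arc(left, 1)): (4, 0) facing E
step 2 (straight(2)): (6, 0) facing E
step 3 (straight(1)): (7, 0) facing E
minimal: 3 command(s), checked below 3.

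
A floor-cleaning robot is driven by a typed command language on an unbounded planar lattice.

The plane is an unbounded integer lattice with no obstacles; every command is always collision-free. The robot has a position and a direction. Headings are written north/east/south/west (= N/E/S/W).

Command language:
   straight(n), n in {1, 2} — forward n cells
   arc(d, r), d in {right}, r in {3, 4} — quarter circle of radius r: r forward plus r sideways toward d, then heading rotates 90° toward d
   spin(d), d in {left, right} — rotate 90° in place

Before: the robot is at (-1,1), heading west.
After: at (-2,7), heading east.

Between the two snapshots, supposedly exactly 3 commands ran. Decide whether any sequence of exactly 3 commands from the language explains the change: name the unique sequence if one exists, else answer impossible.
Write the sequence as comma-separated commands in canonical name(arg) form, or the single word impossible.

straight(1), arc(right, 3), arc(right, 3)

key: position moved to (-2,7) AND the heading swung to E — translation plus rotation needed
begin: at (-1,1), heading west
t=1 straight(1) ⇒ at (-2,1), heading west
t=2 arc(right, 3) ⇒ at (-5,4), heading north
t=3 arc(right, 3) ⇒ at (-2,7), heading east
uniquely the one of 216 3-step routes that fits.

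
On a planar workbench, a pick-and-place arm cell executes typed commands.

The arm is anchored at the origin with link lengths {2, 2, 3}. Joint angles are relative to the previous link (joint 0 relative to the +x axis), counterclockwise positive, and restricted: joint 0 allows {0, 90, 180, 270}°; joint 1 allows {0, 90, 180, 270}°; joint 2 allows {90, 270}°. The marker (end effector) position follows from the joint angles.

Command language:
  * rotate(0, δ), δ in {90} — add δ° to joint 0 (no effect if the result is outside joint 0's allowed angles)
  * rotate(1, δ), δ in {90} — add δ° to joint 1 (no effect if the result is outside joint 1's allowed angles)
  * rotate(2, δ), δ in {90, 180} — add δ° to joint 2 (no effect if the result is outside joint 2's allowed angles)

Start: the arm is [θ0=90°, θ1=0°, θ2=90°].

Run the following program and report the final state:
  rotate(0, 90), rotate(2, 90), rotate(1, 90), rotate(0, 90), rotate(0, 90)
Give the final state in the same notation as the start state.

[θ0=0°, θ1=90°, θ2=90°]

t0: [θ0=90°, θ1=0°, θ2=90°]
t=1 rotate(0, 90) ⇒ [θ0=180°, θ1=0°, θ2=90°]
t=2 rotate(2, 90) ⇒ [θ0=180°, θ1=0°, θ2=90°]
t=3 rotate(1, 90) ⇒ [θ0=180°, θ1=90°, θ2=90°]
t=4 rotate(0, 90) ⇒ [θ0=270°, θ1=90°, θ2=90°]
t=5 rotate(0, 90) ⇒ [θ0=0°, θ1=90°, θ2=90°]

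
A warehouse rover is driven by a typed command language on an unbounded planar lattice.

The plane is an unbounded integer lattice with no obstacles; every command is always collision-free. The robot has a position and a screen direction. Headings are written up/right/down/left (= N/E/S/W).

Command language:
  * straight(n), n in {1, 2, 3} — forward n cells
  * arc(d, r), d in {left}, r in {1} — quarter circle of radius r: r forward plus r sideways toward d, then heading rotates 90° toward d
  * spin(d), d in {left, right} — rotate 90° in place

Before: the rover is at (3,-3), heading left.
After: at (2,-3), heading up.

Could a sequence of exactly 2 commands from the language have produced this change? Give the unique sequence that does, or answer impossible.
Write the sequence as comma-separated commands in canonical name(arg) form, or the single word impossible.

straight(1), spin(right)

key: position moved to (2,-3) AND the heading swung to N — translation plus rotation needed
begin: at (3,-3), heading left
[1] after straight(1): at (2,-3), heading left
[2] after spin(right): at (2,-3), heading up
no other 2-command option fits: unique.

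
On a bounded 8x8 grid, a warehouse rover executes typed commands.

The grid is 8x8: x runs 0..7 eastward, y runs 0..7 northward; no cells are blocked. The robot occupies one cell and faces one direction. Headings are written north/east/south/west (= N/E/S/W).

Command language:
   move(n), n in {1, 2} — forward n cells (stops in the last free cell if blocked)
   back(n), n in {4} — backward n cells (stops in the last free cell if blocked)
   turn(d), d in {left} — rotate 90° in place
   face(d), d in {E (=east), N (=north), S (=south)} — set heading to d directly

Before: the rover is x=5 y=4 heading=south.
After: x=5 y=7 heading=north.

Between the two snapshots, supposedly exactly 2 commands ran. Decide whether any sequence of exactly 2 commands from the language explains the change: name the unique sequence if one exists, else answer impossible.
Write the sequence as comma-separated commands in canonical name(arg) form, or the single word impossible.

key: running face(N) before back(4) would end elsewhere — order is forced
t0: x=5 y=4 heading=south
t=1 back(4) ⇒ x=5 y=7 heading=south
t=2 face(N) ⇒ x=5 y=7 heading=north
no other 2-command option fits: unique.

back(4), face(N)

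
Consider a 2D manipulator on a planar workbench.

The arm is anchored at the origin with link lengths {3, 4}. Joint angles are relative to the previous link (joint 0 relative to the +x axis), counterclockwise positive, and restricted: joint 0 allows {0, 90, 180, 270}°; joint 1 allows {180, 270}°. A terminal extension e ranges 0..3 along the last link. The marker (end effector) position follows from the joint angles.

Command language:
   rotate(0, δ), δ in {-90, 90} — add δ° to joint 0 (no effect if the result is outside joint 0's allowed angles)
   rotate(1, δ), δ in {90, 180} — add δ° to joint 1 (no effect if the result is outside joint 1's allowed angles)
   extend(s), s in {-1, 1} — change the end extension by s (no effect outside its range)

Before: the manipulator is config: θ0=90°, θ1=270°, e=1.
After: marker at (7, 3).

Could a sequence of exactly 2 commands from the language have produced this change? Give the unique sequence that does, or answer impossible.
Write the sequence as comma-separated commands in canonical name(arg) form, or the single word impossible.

initial: config: θ0=90°, θ1=270°, e=1
t=1 extend(1) ⇒ config: θ0=90°, θ1=270°, e=2
t=2 extend(1) ⇒ config: θ0=90°, θ1=270°, e=3
all 36 alternatives checked — unique.

extend(1), extend(1)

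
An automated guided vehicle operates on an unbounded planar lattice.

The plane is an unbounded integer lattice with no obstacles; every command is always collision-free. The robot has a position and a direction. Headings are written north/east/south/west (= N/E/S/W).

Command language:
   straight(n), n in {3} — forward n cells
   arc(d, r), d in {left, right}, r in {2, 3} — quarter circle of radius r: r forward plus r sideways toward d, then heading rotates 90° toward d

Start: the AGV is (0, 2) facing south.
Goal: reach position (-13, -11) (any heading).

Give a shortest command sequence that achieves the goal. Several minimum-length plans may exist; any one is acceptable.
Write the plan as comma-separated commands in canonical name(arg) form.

arc(right, 3), arc(left, 2), arc(right, 3), arc(left, 2), arc(right, 3)

t0: (0, 2) facing south
step 1 (arc(right, 3)): (-3, -1) facing west
step 2 (arc(left, 2)): (-5, -3) facing south
step 3 (arc(right, 3)): (-8, -6) facing west
step 4 (arc(left, 2)): (-10, -8) facing south
step 5 (arc(right, 3)): (-13, -11) facing west
no 4-step plan works, so 5 is optimal.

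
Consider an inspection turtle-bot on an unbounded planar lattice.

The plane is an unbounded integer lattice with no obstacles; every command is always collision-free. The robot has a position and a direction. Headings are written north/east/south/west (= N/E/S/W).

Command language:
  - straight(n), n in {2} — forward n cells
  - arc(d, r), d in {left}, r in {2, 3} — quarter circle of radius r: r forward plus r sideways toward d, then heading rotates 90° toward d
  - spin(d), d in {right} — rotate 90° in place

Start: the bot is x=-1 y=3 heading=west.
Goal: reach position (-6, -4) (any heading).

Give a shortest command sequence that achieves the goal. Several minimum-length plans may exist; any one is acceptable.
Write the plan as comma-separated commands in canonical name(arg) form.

begin: x=-1 y=3 heading=west
t=1 arc(left, 3) ⇒ x=-4 y=0 heading=south
t=2 straight(2) ⇒ x=-4 y=-2 heading=south
t=3 spin(right) ⇒ x=-4 y=-2 heading=west
t=4 arc(left, 2) ⇒ x=-6 y=-4 heading=south
minimal: 4 command(s), checked below 4.

arc(left, 3), straight(2), spin(right), arc(left, 2)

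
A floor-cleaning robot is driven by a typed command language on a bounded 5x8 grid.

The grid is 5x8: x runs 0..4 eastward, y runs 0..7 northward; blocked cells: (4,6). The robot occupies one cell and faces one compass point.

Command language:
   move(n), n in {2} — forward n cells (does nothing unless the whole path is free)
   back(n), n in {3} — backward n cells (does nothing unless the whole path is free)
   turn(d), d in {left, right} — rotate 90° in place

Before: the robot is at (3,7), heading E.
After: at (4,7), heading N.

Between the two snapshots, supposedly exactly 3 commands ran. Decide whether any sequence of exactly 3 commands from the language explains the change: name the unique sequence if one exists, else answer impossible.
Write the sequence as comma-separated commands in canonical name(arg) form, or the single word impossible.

all 64 sequences checked — none match.

impossible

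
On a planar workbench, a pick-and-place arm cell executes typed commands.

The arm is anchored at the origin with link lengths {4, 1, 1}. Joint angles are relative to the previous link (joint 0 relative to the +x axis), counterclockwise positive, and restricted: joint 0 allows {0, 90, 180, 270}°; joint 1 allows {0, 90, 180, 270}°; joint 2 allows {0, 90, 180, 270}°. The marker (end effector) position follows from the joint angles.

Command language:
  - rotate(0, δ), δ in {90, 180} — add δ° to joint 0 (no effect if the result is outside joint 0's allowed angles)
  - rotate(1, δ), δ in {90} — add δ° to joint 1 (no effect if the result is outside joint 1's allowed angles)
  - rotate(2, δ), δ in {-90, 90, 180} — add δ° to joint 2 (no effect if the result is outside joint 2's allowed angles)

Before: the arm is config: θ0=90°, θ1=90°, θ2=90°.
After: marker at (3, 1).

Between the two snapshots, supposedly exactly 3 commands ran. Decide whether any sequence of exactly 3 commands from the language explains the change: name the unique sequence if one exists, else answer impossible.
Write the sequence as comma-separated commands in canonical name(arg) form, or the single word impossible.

start: config: θ0=90°, θ1=90°, θ2=90°
[1] after rotate(0, 90): config: θ0=180°, θ1=90°, θ2=90°
[2] after rotate(0, 90): config: θ0=270°, θ1=90°, θ2=90°
[3] after rotate(0, 90): config: θ0=0°, θ1=90°, θ2=90°
no rival 3-sequence matches.

rotate(0, 90), rotate(0, 90), rotate(0, 90)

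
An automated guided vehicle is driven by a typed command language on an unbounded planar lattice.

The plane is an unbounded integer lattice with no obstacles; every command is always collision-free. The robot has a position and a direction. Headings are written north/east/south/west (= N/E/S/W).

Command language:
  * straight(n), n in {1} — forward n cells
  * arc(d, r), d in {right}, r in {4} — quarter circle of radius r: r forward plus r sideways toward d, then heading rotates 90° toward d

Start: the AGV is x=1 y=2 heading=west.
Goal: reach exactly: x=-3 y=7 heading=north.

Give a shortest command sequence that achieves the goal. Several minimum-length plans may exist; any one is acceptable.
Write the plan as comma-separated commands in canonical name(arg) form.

initial: x=1 y=2 heading=west
[1] after arc(right, 4): x=-3 y=6 heading=north
[2] after straight(1): x=-3 y=7 heading=north
no 1-step plan works, so 2 is optimal.

arc(right, 4), straight(1)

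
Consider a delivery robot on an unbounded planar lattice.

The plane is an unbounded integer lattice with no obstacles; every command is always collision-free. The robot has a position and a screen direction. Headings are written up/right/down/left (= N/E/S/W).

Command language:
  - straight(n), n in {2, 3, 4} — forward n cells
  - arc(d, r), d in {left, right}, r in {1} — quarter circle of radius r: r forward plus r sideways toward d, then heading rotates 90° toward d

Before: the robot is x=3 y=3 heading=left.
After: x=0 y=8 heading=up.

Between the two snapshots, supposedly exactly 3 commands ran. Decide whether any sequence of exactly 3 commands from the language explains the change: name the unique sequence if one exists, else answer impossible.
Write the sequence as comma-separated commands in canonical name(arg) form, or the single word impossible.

straight(2), arc(right, 1), straight(4)

key: position moved to (0,8) AND the heading swung to N — translation plus rotation needed
start: x=3 y=3 heading=left
[1] after straight(2): x=1 y=3 heading=left
[2] after arc(right, 1): x=0 y=4 heading=up
[3] after straight(4): x=0 y=8 heading=up
no rival 3-sequence matches.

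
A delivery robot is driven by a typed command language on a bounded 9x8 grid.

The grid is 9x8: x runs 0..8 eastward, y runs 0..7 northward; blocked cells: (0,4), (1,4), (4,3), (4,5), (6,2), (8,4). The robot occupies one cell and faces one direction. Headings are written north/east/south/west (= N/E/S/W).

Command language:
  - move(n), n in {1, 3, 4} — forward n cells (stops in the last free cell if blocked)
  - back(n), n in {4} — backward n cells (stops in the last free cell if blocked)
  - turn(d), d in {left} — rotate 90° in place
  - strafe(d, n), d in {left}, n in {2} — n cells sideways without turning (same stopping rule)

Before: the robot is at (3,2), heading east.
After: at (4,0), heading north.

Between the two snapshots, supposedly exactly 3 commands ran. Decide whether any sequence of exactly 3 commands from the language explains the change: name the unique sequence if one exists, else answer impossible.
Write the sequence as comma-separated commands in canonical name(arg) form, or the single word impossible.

move(1), turn(left), back(4)

key: running back(4) before move(1) would end elsewhere — order is forced
start: at (3,2), heading east
step 1 (move(1)): at (4,2), heading east
step 2 (turn(left)): at (4,2), heading north
step 3 (back(4)): at (4,0), heading north
all 216 alternatives checked — unique.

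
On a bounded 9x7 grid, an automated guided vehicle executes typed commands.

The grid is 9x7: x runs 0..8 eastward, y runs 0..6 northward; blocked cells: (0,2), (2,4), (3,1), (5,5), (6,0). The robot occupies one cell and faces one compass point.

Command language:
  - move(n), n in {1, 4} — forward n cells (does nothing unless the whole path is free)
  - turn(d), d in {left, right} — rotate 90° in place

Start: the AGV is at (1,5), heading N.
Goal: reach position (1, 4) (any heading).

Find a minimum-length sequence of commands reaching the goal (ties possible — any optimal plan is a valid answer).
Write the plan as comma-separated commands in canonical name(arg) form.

turn(left), turn(left), move(1)

start: at (1,5), heading N
step 1 (turn(left)): at (1,5), heading W
step 2 (turn(left)): at (1,5), heading S
step 3 (move(1)): at (1,4), heading S
no 2-step plan works, so 3 is optimal.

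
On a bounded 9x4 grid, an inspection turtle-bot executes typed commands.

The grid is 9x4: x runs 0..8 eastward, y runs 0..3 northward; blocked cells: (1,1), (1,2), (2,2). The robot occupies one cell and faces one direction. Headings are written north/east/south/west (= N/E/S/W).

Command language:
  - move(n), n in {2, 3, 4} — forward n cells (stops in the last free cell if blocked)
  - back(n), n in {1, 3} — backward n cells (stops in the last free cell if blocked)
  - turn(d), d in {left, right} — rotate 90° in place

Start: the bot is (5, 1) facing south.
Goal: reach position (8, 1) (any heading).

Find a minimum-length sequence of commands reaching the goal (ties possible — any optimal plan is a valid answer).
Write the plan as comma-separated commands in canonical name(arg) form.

initial: (5, 1) facing south
step 1 (turn(right)): (5, 1) facing west
step 2 (back(3)): (8, 1) facing west
nothing shorter than 2 reaches the goal.

turn(right), back(3)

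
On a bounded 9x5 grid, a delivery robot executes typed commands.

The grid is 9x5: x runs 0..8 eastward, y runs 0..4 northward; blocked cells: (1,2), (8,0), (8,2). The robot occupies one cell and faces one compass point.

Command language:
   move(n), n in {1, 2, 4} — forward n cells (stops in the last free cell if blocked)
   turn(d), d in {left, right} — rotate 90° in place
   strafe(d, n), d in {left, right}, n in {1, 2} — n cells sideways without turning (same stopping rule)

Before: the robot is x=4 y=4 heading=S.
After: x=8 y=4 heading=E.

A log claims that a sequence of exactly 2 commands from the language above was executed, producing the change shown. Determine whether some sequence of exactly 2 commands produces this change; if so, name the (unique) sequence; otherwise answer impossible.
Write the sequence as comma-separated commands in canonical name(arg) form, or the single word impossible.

key: running move(4) before turn(left) would end elsewhere — order is forced
initial: x=4 y=4 heading=S
t=1 turn(left) ⇒ x=4 y=4 heading=E
t=2 move(4) ⇒ x=8 y=4 heading=E
uniquely the one of 81 2-step routes that fits.

turn(left), move(4)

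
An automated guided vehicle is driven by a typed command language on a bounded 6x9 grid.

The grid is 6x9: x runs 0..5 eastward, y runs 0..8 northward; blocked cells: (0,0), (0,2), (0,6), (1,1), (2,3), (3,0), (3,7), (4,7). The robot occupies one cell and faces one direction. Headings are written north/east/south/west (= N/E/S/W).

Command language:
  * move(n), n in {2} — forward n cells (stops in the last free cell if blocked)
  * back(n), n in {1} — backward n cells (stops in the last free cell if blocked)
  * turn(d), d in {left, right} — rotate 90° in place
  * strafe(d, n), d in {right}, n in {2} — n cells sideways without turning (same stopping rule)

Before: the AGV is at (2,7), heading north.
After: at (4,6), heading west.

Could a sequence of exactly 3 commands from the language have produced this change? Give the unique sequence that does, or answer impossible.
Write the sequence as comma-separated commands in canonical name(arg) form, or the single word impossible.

back(1), strafe(right, 2), turn(left)

key: cell and facing (now W) both changed — the 3 commands mix motion and turning
start: at (2,7), heading north
[1] after back(1): at (2,6), heading north
[2] after strafe(right, 2): at (4,6), heading north
[3] after turn(left): at (4,6), heading west
uniquely the one of 125 3-step routes that fits.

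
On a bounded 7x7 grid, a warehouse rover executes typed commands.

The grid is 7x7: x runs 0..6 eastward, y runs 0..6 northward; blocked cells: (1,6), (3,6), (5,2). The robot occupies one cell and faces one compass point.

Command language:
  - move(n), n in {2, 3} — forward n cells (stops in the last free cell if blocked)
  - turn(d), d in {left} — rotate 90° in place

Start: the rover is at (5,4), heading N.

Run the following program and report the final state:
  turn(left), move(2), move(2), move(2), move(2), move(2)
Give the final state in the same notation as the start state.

t0: at (5,4), heading N
[1] after turn(left): at (5,4), heading W
[2] after move(2): at (3,4), heading W
[3] after move(2): at (1,4), heading W
[4] after move(2): at (0,4), heading W
[5] after move(2): at (0,4), heading W
[6] after move(2): at (0,4), heading W

at (0,4), heading W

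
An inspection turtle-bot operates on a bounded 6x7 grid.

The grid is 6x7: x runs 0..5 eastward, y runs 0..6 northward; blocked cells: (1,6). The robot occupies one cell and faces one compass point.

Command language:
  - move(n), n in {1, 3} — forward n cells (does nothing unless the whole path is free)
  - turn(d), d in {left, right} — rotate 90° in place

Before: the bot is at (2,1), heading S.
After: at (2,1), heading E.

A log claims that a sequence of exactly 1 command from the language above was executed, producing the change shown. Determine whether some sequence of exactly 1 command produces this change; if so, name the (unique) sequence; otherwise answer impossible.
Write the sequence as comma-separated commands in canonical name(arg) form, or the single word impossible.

turn(left)

key: parked at (2,1) the whole time — nothing moves the robot
initial: at (2,1), heading S
[1] after turn(left): at (2,1), heading E
no rival 1-sequence matches.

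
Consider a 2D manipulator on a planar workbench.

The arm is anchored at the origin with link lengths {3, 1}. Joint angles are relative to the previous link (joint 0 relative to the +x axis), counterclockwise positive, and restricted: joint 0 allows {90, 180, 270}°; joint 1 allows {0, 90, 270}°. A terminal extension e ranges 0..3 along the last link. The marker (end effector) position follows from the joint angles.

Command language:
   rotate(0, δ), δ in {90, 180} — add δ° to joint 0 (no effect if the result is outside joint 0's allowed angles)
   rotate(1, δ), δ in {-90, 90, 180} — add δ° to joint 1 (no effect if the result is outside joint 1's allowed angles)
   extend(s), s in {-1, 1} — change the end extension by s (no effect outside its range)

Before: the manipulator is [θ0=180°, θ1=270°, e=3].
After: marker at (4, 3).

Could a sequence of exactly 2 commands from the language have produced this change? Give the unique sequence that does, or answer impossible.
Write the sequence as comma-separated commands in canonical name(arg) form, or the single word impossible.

rotate(0, 90), rotate(0, 180)

key: running rotate(0, 180) before rotate(0, 90) would end elsewhere — order is forced
initial: [θ0=180°, θ1=270°, e=3]
t=1 rotate(0, 90) ⇒ [θ0=270°, θ1=270°, e=3]
t=2 rotate(0, 180) ⇒ [θ0=90°, θ1=270°, e=3]
all 49 alternatives checked — unique.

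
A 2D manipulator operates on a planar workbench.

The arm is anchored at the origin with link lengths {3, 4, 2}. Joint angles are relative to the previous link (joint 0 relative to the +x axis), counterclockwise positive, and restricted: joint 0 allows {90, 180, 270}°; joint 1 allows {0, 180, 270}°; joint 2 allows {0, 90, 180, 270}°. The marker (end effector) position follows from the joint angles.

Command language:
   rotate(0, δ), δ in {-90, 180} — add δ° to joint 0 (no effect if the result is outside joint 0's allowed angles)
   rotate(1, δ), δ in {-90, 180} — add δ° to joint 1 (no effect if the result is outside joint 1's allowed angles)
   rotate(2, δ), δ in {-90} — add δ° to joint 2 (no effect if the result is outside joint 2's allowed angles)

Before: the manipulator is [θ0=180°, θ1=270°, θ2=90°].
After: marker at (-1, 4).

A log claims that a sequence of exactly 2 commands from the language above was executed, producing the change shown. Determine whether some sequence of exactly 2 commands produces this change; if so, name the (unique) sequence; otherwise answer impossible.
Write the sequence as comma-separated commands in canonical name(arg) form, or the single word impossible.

rotate(2, -90), rotate(2, -90)

t0: [θ0=180°, θ1=270°, θ2=90°]
1. rotate(2, -90) → [θ0=180°, θ1=270°, θ2=0°]
2. rotate(2, -90) → [θ0=180°, θ1=270°, θ2=270°]
uniquely the one of 25 2-step routes that fits.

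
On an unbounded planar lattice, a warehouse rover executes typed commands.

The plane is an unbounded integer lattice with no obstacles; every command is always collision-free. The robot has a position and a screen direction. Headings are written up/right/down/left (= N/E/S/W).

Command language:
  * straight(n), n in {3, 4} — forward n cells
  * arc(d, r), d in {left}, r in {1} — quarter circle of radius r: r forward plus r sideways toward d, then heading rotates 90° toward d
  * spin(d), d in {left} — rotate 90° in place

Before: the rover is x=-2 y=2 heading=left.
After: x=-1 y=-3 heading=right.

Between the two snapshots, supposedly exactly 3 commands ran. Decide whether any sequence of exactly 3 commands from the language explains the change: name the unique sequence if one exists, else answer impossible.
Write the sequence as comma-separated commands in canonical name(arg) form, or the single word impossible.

key: running arc(left, 1) before spin(left) would end elsewhere — order is forced
initial: x=-2 y=2 heading=left
[1] after spin(left): x=-2 y=2 heading=down
[2] after straight(4): x=-2 y=-2 heading=down
[3] after arc(left, 1): x=-1 y=-3 heading=right
no other 3-command option fits: unique.

spin(left), straight(4), arc(left, 1)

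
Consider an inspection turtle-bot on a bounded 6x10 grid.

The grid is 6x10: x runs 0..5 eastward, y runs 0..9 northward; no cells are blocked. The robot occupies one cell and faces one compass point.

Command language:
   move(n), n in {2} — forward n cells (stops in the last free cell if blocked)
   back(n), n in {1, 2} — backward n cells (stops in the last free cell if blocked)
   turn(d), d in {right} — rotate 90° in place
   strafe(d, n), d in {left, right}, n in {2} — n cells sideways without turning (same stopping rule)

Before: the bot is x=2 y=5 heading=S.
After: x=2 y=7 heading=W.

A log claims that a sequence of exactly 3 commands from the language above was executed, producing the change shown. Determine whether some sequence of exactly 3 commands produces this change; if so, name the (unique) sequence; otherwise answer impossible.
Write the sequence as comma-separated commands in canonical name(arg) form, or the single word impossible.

key: order matters: swapping back(1) and turn(right) lands elsewhere
begin: x=2 y=5 heading=S
step 1 (back(1)): x=2 y=6 heading=S
step 2 (back(1)): x=2 y=7 heading=S
step 3 (turn(right)): x=2 y=7 heading=W
no rival 3-sequence matches.

back(1), back(1), turn(right)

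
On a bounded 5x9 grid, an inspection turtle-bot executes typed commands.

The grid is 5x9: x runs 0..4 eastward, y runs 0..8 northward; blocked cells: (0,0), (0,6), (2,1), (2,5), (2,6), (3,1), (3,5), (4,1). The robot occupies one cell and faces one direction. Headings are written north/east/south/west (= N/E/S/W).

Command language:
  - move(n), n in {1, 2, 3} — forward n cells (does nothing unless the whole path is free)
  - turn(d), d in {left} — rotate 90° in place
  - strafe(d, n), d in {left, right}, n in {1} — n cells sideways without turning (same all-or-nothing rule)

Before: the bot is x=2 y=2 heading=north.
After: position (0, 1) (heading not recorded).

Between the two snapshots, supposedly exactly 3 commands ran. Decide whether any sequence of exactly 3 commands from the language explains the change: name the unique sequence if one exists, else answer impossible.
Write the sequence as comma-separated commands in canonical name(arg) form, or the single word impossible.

key: order matters: swapping turn(left) and strafe(left, 1) lands elsewhere
initial: x=2 y=2 heading=north
[1] after turn(left): x=2 y=2 heading=west
[2] after move(2): x=0 y=2 heading=west
[3] after strafe(left, 1): x=0 y=1 heading=west
no rival 3-sequence matches.

turn(left), move(2), strafe(left, 1)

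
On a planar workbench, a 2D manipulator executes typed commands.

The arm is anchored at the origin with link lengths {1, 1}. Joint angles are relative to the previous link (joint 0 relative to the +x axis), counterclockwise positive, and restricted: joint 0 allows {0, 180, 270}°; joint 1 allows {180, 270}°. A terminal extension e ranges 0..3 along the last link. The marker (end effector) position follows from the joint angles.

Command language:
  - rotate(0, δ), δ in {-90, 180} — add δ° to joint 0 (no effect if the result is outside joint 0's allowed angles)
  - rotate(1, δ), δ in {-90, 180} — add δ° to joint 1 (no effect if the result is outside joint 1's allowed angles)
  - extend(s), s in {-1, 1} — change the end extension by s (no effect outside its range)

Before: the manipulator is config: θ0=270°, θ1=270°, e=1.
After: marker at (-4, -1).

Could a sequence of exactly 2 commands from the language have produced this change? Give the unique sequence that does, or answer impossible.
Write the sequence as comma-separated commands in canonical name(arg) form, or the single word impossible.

begin: config: θ0=270°, θ1=270°, e=1
t=1 extend(1) ⇒ config: θ0=270°, θ1=270°, e=2
t=2 extend(1) ⇒ config: θ0=270°, θ1=270°, e=3
no other 2-command option fits: unique.

extend(1), extend(1)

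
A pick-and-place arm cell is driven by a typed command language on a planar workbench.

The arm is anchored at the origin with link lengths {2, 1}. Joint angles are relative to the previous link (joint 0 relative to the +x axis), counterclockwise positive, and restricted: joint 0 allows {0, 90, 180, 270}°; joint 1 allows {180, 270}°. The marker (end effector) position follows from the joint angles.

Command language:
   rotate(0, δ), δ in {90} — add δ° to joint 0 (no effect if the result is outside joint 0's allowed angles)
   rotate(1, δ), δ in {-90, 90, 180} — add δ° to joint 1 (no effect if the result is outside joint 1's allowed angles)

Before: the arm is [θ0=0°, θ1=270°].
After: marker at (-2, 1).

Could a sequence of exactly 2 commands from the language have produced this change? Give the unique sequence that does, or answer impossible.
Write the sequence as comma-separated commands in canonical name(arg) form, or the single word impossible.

begin: [θ0=0°, θ1=270°]
step 1 (rotate(0, 90)): [θ0=90°, θ1=270°]
step 2 (rotate(0, 90)): [θ0=180°, θ1=270°]
no rival 2-sequence matches.

rotate(0, 90), rotate(0, 90)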